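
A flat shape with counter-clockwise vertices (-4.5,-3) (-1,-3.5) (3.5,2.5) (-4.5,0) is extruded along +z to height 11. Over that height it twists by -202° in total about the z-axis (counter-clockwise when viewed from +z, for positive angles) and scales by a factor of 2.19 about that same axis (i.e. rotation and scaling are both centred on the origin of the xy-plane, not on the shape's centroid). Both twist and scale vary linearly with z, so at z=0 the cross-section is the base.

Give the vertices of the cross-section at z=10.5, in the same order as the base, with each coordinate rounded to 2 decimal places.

Cross-section at z=10.5: (10.79,4.12) (3.74,6.82) (-8.47,-3.55) (9.37,-2.13)

t = z/height = 10.5/11 = 0.954545
s = 1 + (scale-1)·z/height = 1 + (2.19-1)·10.5/11 = 2.135909
θ = twist·z/height = -202°·10.5/11 = -192.8182° = -3.365312 rad
cos θ = -0.975079, sin θ = 0.221858 (intermediates below are computed at full precision and shown rounded to 5 d.p.)
v1: (-4.5,-3) → rotate → (5.05343,1.92688) → ×s → (10.79367,4.11563) → (10.79,4.12)
v2: (-1,-3.5) → rotate → (1.75158,3.19092) → ×s → (3.74122,6.81551) → (3.74,6.82)
v3: (3.5,2.5) → rotate → (-3.96742,-1.66119) → ×s → (-8.47405,-3.54816) → (-8.47,-3.55)
v4: (-4.5,0) → rotate → (4.38786,-0.99836) → ×s → (9.37206,-2.13241) → (9.37,-2.13)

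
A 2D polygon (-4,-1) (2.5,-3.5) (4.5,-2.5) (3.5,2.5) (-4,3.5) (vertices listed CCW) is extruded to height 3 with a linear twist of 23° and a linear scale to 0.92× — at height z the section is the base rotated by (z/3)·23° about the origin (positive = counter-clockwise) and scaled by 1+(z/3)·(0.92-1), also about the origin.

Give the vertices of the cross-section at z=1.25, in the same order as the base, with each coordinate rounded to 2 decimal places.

Cross-section at z=1.25: (-3.65,-1.60) (2.95,-2.93) (4.69,-1.66) (2.93,2.95) (-4.38,2.69)

t = z/height = 1.25/3 = 0.416667
s = 1 + (scale-1)·z/height = 1 + (0.92-1)·1.25/3 = 0.966667
θ = twist·z/height = 23°·1.25/3 = 9.5833° = 0.167261 rad
cos θ = 0.986045, sin θ = 0.166482 (intermediates below are computed at full precision and shown rounded to 5 d.p.)
v1: (-4,-1) → rotate → (-3.77770,-1.65197) → ×s → (-3.65177,-1.59691) → (-3.65,-1.60)
v2: (2.5,-3.5) → rotate → (3.04780,-3.03495) → ×s → (2.94620,-2.93379) → (2.95,-2.93)
v3: (4.5,-2.5) → rotate → (4.85341,-1.71594) → ×s → (4.69162,-1.65874) → (4.69,-1.66)
v4: (3.5,2.5) → rotate → (3.03495,3.04780) → ×s → (2.93379,2.94620) → (2.93,2.95)
v5: (-4,3.5) → rotate → (-4.52686,2.78523) → ×s → (-4.37597,2.69239) → (-4.38,2.69)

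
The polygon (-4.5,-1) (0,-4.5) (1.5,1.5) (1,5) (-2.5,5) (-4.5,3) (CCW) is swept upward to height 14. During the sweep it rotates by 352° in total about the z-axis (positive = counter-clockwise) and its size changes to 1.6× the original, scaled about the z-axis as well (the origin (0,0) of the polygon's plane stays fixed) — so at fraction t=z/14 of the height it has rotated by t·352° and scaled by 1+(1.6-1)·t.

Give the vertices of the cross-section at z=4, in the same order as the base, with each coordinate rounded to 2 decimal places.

Cross-section at z=4: (2.12,-4.97) (5.18,0.97) (-2.05,1.40) (-5.97,0.08) (-5.22,-3.95) (-2.49,-5.83)

t = z/height = 4/14 = 0.285714
s = 1 + (scale-1)·z/height = 1 + (1.6-1)·4/14 = 1.171429
θ = twist·z/height = 352°·4/14 = 100.5714° = 1.755303 rad
cos θ = -0.183461, sin θ = 0.983027 (intermediates below are computed at full precision and shown rounded to 5 d.p.)
v1: (-4.5,-1) → rotate → (1.80860,-4.24016) → ×s → (2.11865,-4.96704) → (2.12,-4.97)
v2: (0,-4.5) → rotate → (4.42362,0.82558) → ×s → (5.18196,0.96710) → (5.18,0.97)
v3: (1.5,1.5) → rotate → (-1.74973,1.19935) → ×s → (-2.04969,1.40495) → (-2.05,1.40)
v4: (1,5) → rotate → (-5.09860,0.06572) → ×s → (-5.97264,0.07699) → (-5.97,0.08)
v5: (-2.5,5) → rotate → (-4.45648,-3.37487) → ×s → (-5.22045,-3.95342) → (-5.22,-3.95)
v6: (-4.5,3) → rotate → (-2.12351,-4.97400) → ×s → (-2.48754,-5.82669) → (-2.49,-5.83)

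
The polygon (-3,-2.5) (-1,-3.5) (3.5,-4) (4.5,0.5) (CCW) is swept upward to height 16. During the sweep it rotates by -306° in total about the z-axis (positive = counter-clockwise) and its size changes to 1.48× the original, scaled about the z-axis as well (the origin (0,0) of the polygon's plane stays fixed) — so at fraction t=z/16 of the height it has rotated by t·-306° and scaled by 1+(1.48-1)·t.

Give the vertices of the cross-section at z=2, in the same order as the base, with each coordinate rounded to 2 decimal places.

Cross-section at z=2: (-4.14,-0.11) (-3.13,-2.26) (0.29,-5.63) (4.07,-2.54)

t = z/height = 2/16 = 0.125
s = 1 + (scale-1)·z/height = 1 + (1.48-1)·2/16 = 1.060000
θ = twist·z/height = -306°·2/16 = -38.2500° = -0.667588 rad
cos θ = 0.785317, sin θ = -0.619094 (intermediates below are computed at full precision and shown rounded to 5 d.p.)
v1: (-3,-2.5) → rotate → (-3.90369,-0.10601) → ×s → (-4.13791,-0.11237) → (-4.14,-0.11)
v2: (-1,-3.5) → rotate → (-2.95215,-2.12952) → ×s → (-3.12927,-2.25729) → (-3.13,-2.26)
v3: (3.5,-4) → rotate → (0.27223,-5.30810) → ×s → (0.28857,-5.62658) → (0.29,-5.63)
v4: (4.5,0.5) → rotate → (3.84347,-2.39326) → ×s → (4.07408,-2.53686) → (4.07,-2.54)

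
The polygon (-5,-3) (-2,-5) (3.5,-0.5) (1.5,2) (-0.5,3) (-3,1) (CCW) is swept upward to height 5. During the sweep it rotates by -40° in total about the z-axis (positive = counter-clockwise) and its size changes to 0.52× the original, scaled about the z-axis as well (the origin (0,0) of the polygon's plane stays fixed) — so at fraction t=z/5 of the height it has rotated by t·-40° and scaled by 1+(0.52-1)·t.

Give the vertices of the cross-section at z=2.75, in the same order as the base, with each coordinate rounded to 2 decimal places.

Cross-section at z=2.75: (-4.24,-0.67) (-2.74,-2.86) (2.25,-1.31) (1.58,0.95) (0.49,2.19) (-1.77,1.51)

t = z/height = 2.75/5 = 0.55
s = 1 + (scale-1)·z/height = 1 + (0.52-1)·2.75/5 = 0.736000
θ = twist·z/height = -40°·2.75/5 = -22.0000° = -0.383972 rad
cos θ = 0.927184, sin θ = -0.374607 (intermediates below are computed at full precision and shown rounded to 5 d.p.)
v1: (-5,-3) → rotate → (-5.75974,-0.90852) → ×s → (-4.23917,-0.66867) → (-4.24,-0.67)
v2: (-2,-5) → rotate → (-3.72740,-3.88671) → ×s → (-2.74337,-2.86062) → (-2.74,-2.86)
v3: (3.5,-0.5) → rotate → (3.05784,-1.77472) → ×s → (2.25057,-1.30619) → (2.25,-1.31)
v4: (1.5,2) → rotate → (2.13999,1.29246) → ×s → (1.57503,0.95125) → (1.58,0.95)
v5: (-0.5,3) → rotate → (0.66023,2.96885) → ×s → (0.48593,2.18508) → (0.49,2.19)
v6: (-3,1) → rotate → (-2.40694,2.05100) → ×s → (-1.77151,1.50954) → (-1.77,1.51)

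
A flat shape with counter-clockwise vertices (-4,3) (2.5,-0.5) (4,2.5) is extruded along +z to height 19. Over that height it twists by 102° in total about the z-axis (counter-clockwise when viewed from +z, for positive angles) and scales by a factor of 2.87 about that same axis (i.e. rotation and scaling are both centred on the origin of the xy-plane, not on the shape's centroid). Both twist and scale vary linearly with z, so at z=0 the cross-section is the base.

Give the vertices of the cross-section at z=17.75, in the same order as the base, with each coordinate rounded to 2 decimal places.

Cross-section at z=17.75: (-7.19,-11.70) (0.73,6.96) (-7.85,10.31)

t = z/height = 17.75/19 = 0.934211
s = 1 + (scale-1)·z/height = 1 + (2.87-1)·17.75/19 = 2.746974
θ = twist·z/height = 102°·17.75/19 = 95.2895° = 1.663115 rad
cos θ = -0.092188, sin θ = 0.995742 (intermediates below are computed at full precision and shown rounded to 5 d.p.)
v1: (-4,3) → rotate → (-2.61847,-4.25953) → ×s → (-7.19288,-11.70082) → (-7.19,-11.70)
v2: (2.5,-0.5) → rotate → (0.26740,2.53545) → ×s → (0.73455,6.96481) → (0.73,6.96)
v3: (4,2.5) → rotate → (-2.85810,3.75250) → ×s → (-7.85114,10.30801) → (-7.85,10.31)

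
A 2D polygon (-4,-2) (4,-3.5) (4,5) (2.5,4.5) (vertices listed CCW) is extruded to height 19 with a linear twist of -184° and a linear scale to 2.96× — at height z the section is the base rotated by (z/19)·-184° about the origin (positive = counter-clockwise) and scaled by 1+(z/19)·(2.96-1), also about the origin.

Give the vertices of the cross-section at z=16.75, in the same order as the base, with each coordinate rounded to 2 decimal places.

t = z/height = 16.75/19 = 0.881579
s = 1 + (scale-1)·z/height = 1 + (2.96-1)·16.75/19 = 2.727895
θ = twist·z/height = -184°·16.75/19 = -162.2105° = -2.831108 rad
cos θ = -0.952186, sin θ = -0.305520 (intermediates below are computed at full precision and shown rounded to 5 d.p.)
v1: (-4,-2) → rotate → (3.19770,3.12645) → ×s → (8.72299,8.52863) → (8.72,8.53)
v2: (4,-3.5) → rotate → (-4.87806,2.11057) → ×s → (-13.30684,5.75741) → (-13.31,5.76)
v3: (4,5) → rotate → (-2.28114,-5.98301) → ×s → (-6.22271,-16.32102) → (-6.22,-16.32)
v4: (2.5,4.5) → rotate → (-1.00562,-5.04864) → ×s → (-2.74323,-13.77215) → (-2.74,-13.77)

Cross-section at z=16.75: (8.72,8.53) (-13.31,5.76) (-6.22,-16.32) (-2.74,-13.77)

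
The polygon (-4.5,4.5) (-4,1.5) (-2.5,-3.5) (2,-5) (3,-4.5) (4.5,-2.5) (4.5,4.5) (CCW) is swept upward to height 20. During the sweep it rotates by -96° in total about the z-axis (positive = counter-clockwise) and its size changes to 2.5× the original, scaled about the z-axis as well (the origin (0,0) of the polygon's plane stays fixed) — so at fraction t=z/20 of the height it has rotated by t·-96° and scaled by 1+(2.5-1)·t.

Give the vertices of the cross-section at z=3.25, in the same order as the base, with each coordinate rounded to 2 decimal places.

t = z/height = 3.25/20 = 0.1625
s = 1 + (scale-1)·z/height = 1 + (2.5-1)·3.25/20 = 1.243750
θ = twist·z/height = -96°·3.25/20 = -15.6000° = -0.272271 rad
cos θ = 0.963163, sin θ = -0.268920 (intermediates below are computed at full precision and shown rounded to 5 d.p.)
v1: (-4.5,4.5) → rotate → (-3.12409,5.54437) → ×s → (-3.88559,6.89581) → (-3.89,6.90)
v2: (-4,1.5) → rotate → (-3.44927,2.52042) → ×s → (-4.29003,3.13478) → (-4.29,3.13)
v3: (-2.5,-3.5) → rotate → (-3.34913,-2.69877) → ×s → (-4.16548,-3.35659) → (-4.17,-3.36)
v4: (2,-5) → rotate → (0.58173,-5.35365) → ×s → (0.72352,-6.65861) → (0.72,-6.66)
v5: (3,-4.5) → rotate → (1.67935,-5.14099) → ×s → (2.08869,-6.39411) → (2.09,-6.39)
v6: (4.5,-2.5) → rotate → (3.66193,-3.61805) → ×s → (4.55453,-4.49994) → (4.55,-4.50)
v7: (4.5,4.5) → rotate → (5.54437,3.12409) → ×s → (6.89581,3.88559) → (6.90,3.89)

Cross-section at z=3.25: (-3.89,6.90) (-4.29,3.13) (-4.17,-3.36) (0.72,-6.66) (2.09,-6.39) (4.55,-4.50) (6.90,3.89)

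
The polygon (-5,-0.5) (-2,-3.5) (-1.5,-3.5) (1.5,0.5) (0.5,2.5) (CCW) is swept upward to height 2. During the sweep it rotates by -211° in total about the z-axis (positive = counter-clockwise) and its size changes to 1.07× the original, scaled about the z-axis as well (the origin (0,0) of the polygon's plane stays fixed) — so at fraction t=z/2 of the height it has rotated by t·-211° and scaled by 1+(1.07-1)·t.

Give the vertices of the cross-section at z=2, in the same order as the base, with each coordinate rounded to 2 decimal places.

t = z/height = 2/2 = 1
s = 1 + (scale-1)·z/height = 1 + (1.07-1)·2/2 = 1.070000
θ = twist·z/height = -211°·2/2 = -211.0000° = -3.682645 rad
cos θ = -0.857167, sin θ = 0.515038 (intermediates below are computed at full precision and shown rounded to 5 d.p.)
v1: (-5,-0.5) → rotate → (4.54336,-2.14661) → ×s → (4.86139,-2.29687) → (4.86,-2.30)
v2: (-2,-3.5) → rotate → (3.51697,1.97001) → ×s → (3.76316,2.10791) → (3.76,2.11)
v3: (-1.5,-3.5) → rotate → (3.08838,2.22753) → ×s → (3.30457,2.38346) → (3.30,2.38)
v4: (1.5,0.5) → rotate → (-1.54327,0.34397) → ×s → (-1.65130,0.36805) → (-1.65,0.37)
v5: (0.5,2.5) → rotate → (-1.71618,-1.88540) → ×s → (-1.83631,-2.01738) → (-1.84,-2.02)

Cross-section at z=2: (4.86,-2.30) (3.76,2.11) (3.30,2.38) (-1.65,0.37) (-1.84,-2.02)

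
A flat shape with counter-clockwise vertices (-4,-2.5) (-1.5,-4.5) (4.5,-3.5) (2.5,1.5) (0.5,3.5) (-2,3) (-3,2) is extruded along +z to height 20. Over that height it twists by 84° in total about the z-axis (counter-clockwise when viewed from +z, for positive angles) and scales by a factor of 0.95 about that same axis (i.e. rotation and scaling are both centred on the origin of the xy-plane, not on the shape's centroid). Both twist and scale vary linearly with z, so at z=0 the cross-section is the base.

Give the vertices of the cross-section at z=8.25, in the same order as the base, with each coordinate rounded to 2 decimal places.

t = z/height = 8.25/20 = 0.4125
s = 1 + (scale-1)·z/height = 1 + (0.95-1)·8.25/20 = 0.979375
θ = twist·z/height = 84°·8.25/20 = 34.6500° = 0.604757 rad
cos θ = 0.822641, sin θ = 0.568562 (intermediates below are computed at full precision and shown rounded to 5 d.p.)
v1: (-4,-2.5) → rotate → (-1.86916,-4.33085) → ×s → (-1.83061,-4.24152) → (-1.83,-4.24)
v2: (-1.5,-4.5) → rotate → (1.32457,-4.55473) → ×s → (1.29725,-4.46078) → (1.30,-4.46)
v3: (4.5,-3.5) → rotate → (5.69185,-0.32071) → ×s → (5.57445,-0.31410) → (5.57,-0.31)
v4: (2.5,1.5) → rotate → (1.20376,2.65537) → ×s → (1.17893,2.60060) → (1.18,2.60)
v5: (0.5,3.5) → rotate → (-1.57865,3.16352) → ×s → (-1.54609,3.09828) → (-1.55,3.10)
v6: (-2,3) → rotate → (-3.35097,1.33080) → ×s → (-3.28185,1.30335) → (-3.28,1.30)
v7: (-3,2) → rotate → (-3.60505,-0.06040) → ×s → (-3.53069,-0.05916) → (-3.53,-0.06)

Cross-section at z=8.25: (-1.83,-4.24) (1.30,-4.46) (5.57,-0.31) (1.18,2.60) (-1.55,3.10) (-3.28,1.30) (-3.53,-0.06)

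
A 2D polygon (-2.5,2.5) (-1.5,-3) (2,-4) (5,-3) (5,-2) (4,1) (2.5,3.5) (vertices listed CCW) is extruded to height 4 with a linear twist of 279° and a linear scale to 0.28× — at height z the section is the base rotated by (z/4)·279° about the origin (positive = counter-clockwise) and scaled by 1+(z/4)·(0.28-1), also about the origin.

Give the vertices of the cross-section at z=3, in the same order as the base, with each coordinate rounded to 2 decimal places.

Cross-section at z=3: (1.57,-0.44) (-0.07,1.54) (-1.70,1.16) (-2.68,0.08) (-2.46,-0.32) (-1.38,-1.30) (-0.22,-1.97)

t = z/height = 3/4 = 0.75
s = 1 + (scale-1)·z/height = 1 + (0.28-1)·3/4 = 0.460000
θ = twist·z/height = 279°·3/4 = 209.2500° = 3.652101 rad
cos θ = -0.872496, sin θ = -0.488621 (intermediates below are computed at full precision and shown rounded to 5 d.p.)
v1: (-2.5,2.5) → rotate → (3.40279,-0.95969) → ×s → (1.56528,-0.44146) → (1.57,-0.44)
v2: (-1.5,-3) → rotate → (-0.15712,3.35042) → ×s → (-0.07228,1.54119) → (-0.07,1.54)
v3: (2,-4) → rotate → (-3.69948,2.51274) → ×s → (-1.70176,1.15586) → (-1.70,1.16)
v4: (5,-3) → rotate → (-5.82834,0.17438) → ×s → (-2.68104,0.08022) → (-2.68,0.08)
v5: (5,-2) → rotate → (-5.33972,-0.69811) → ×s → (-2.45627,-0.32113) → (-2.46,-0.32)
v6: (4,1) → rotate → (-3.00136,-2.82698) → ×s → (-1.38063,-1.30041) → (-1.38,-1.30)
v7: (2.5,3.5) → rotate → (-0.47107,-4.27529) → ×s → (-0.21669,-1.96663) → (-0.22,-1.97)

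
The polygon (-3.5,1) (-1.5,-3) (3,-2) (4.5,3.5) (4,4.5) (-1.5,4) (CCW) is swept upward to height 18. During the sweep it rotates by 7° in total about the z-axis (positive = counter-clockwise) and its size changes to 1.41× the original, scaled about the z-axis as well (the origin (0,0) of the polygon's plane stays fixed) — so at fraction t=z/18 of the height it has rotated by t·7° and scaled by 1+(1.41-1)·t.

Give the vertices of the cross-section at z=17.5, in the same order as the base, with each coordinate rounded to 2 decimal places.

t = z/height = 17.5/18 = 0.972222
s = 1 + (scale-1)·z/height = 1 + (1.41-1)·17.5/18 = 1.398611
θ = twist·z/height = 7°·17.5/18 = 6.8056° = 0.118779 rad
cos θ = 0.992954, sin θ = 0.118500 (intermediates below are computed at full precision and shown rounded to 5 d.p.)
v1: (-3.5,1) → rotate → (-3.59384,0.57820) → ×s → (-5.02638,0.80868) → (-5.03,0.81)
v2: (-1.5,-3) → rotate → (-1.13393,-3.15661) → ×s → (-1.58593,-4.41487) → (-1.59,-4.41)
v3: (3,-2) → rotate → (3.21586,-1.63041) → ×s → (4.49774,-2.28031) → (4.50,-2.28)
v4: (4.5,3.5) → rotate → (4.05354,4.00859) → ×s → (5.66933,5.60646) → (5.67,5.61)
v5: (4,4.5) → rotate → (3.43856,4.94229) → ×s → (4.80922,6.91235) → (4.81,6.91)
v6: (-1.5,4) → rotate → (-1.96343,3.79407) → ×s → (-2.74608,5.30642) → (-2.75,5.31)

Cross-section at z=17.5: (-5.03,0.81) (-1.59,-4.41) (4.50,-2.28) (5.67,5.61) (4.81,6.91) (-2.75,5.31)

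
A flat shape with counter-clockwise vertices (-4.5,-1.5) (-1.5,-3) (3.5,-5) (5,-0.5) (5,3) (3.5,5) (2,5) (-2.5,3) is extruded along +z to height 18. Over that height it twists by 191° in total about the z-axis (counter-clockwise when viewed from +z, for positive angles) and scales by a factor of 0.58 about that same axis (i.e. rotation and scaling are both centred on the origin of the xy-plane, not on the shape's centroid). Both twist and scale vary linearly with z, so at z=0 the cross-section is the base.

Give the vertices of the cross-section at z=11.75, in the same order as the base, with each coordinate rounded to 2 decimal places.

Cross-section at z=11.75: (2.75,-2.07) (2.41,0.34) (1.54,4.15) (-1.77,3.19) (-3.86,1.75) (-4.43,0.02) (-3.81,-0.87) (-0.76,-2.73)

t = z/height = 11.75/18 = 0.652778
s = 1 + (scale-1)·z/height = 1 + (0.58-1)·11.75/18 = 0.725833
θ = twist·z/height = 191°·11.75/18 = 124.6806° = 2.176086 rad
cos θ = -0.569000, sin θ = 0.822337 (intermediates below are computed at full precision and shown rounded to 5 d.p.)
v1: (-4.5,-1.5) → rotate → (3.79401,-2.84702) → ×s → (2.75382,-2.06646) → (2.75,-2.07)
v2: (-1.5,-3) → rotate → (3.32051,0.47350) → ×s → (2.41014,0.34368) → (2.41,0.34)
v3: (3.5,-5) → rotate → (2.12018,5.72318) → ×s → (1.53890,4.15408) → (1.54,4.15)
v4: (5,-0.5) → rotate → (-2.43383,4.39619) → ×s → (-1.76656,3.19090) → (-1.77,3.19)
v5: (5,3) → rotate → (-5.31201,2.40468) → ×s → (-3.85564,1.74540) → (-3.86,1.75)
v6: (3.5,5) → rotate → (-6.10319,0.03318) → ×s → (-4.42990,0.02408) → (-4.43,0.02)
v7: (2,5) → rotate → (-5.24969,-1.20033) → ×s → (-3.81040,-0.87124) → (-3.81,-0.87)
v8: (-2.5,3) → rotate → (-1.04451,-3.76284) → ×s → (-0.75814,-2.73120) → (-0.76,-2.73)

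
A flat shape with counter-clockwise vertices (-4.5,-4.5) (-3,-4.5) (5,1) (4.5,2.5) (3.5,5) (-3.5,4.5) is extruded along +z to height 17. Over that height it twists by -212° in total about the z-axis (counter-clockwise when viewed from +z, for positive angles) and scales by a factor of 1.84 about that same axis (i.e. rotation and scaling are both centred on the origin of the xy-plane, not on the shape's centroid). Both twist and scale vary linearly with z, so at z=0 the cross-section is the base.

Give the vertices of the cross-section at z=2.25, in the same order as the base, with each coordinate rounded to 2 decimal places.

Cross-section at z=2.25: (-6.76,-2.06) (-5.29,-2.84) (5.43,-1.63) (5.72,0.10) (6.05,3.07) (-1.08,6.24)

t = z/height = 2.25/17 = 0.132353
s = 1 + (scale-1)·z/height = 1 + (1.84-1)·2.25/17 = 1.111176
θ = twist·z/height = -212°·2.25/17 = -28.0588° = -0.489719 rad
cos θ = 0.882465, sin θ = -0.470378 (intermediates below are computed at full precision and shown rounded to 5 d.p.)
v1: (-4.5,-4.5) → rotate → (-6.08779,-1.85439) → ×s → (-6.76461,-2.06056) → (-6.76,-2.06)
v2: (-3,-4.5) → rotate → (-4.76410,-2.55996) → ×s → (-5.29375,-2.84457) → (-5.29,-2.84)
v3: (5,1) → rotate → (4.88270,-1.46942) → ×s → (5.42555,-1.63279) → (5.43,-1.63)
v4: (4.5,2.5) → rotate → (5.14704,0.08946) → ×s → (5.71927,0.09941) → (5.72,0.10)
v5: (3.5,5) → rotate → (5.44052,2.76600) → ×s → (6.04537,3.07352) → (6.05,3.07)
v6: (-3.5,4.5) → rotate → (-0.97193,5.61742) → ×s → (-1.07998,6.24194) → (-1.08,6.24)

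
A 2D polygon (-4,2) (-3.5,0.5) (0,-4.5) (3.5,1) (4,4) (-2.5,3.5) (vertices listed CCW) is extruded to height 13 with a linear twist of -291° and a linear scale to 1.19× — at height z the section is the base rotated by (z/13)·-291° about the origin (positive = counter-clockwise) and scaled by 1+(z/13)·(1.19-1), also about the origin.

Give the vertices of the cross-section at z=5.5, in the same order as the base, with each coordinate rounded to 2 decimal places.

t = z/height = 5.5/13 = 0.423077
s = 1 + (scale-1)·z/height = 1 + (1.19-1)·5.5/13 = 1.080385
θ = twist·z/height = -291°·5.5/13 = -123.1154° = -2.148769 rad
cos θ = -0.546327, sin θ = -0.837572 (intermediates below are computed at full precision and shown rounded to 5 d.p.)
v1: (-4,2) → rotate → (3.86045,2.25763) → ×s → (4.17077,2.43911) → (4.17,2.44)
v2: (-3.5,0.5) → rotate → (2.33093,2.65834) → ×s → (2.51830,2.87203) → (2.52,2.87)
v3: (0,-4.5) → rotate → (-3.76907,2.45847) → ×s → (-4.07205,2.65609) → (-4.07,2.66)
v4: (3.5,1) → rotate → (-1.07457,-3.47783) → ×s → (-1.16095,-3.75739) → (-1.16,-3.76)
v5: (4,4) → rotate → (1.16498,-5.53560) → ×s → (1.25863,-5.98057) → (1.26,-5.98)
v6: (-2.5,3.5) → rotate → (4.29732,0.18179) → ×s → (4.64276,0.19640) → (4.64,0.20)

Cross-section at z=5.5: (4.17,2.44) (2.52,2.87) (-4.07,2.66) (-1.16,-3.76) (1.26,-5.98) (4.64,0.20)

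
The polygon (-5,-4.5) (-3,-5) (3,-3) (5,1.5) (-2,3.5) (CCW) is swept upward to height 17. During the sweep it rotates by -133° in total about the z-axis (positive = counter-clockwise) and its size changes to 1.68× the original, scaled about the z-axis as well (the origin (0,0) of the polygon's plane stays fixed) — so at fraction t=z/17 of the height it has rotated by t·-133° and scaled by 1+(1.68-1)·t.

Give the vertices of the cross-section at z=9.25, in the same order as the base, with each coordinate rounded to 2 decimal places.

t = z/height = 9.25/17 = 0.544118
s = 1 + (scale-1)·z/height = 1 + (1.68-1)·9.25/17 = 1.370000
θ = twist·z/height = -133°·9.25/17 = -72.3676° = -1.263054 rad
cos θ = 0.302908, sin θ = -0.953020 (intermediates below are computed at full precision and shown rounded to 5 d.p.)
v1: (-5,-4.5) → rotate → (-5.80313,3.40201) → ×s → (-7.95029,4.66076) → (-7.95,4.66)
v2: (-3,-5) → rotate → (-5.67382,1.34452) → ×s → (-7.77314,1.84199) → (-7.77,1.84)
v3: (3,-3) → rotate → (-1.95034,-3.76778) → ×s → (-2.67196,-5.16186) → (-2.67,-5.16)
v4: (5,1.5) → rotate → (2.94407,-4.31074) → ×s → (4.03338,-5.90571) → (4.03,-5.91)
v5: (-2,3.5) → rotate → (2.72975,2.96622) → ×s → (3.73976,4.06372) → (3.74,4.06)

Cross-section at z=9.25: (-7.95,4.66) (-7.77,1.84) (-2.67,-5.16) (4.03,-5.91) (3.74,4.06)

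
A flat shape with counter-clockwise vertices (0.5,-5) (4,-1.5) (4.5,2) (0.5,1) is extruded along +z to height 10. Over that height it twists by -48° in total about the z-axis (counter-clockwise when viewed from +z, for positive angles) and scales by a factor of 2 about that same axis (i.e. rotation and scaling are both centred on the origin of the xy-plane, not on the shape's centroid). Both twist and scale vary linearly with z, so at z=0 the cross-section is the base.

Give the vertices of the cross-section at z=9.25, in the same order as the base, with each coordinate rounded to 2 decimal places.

t = z/height = 9.25/10 = 0.925
s = 1 + (scale-1)·z/height = 1 + (2-1)·9.25/10 = 1.925000
θ = twist·z/height = -48°·9.25/10 = -44.4000° = -0.774926 rad
cos θ = 0.714473, sin θ = -0.699663 (intermediates below are computed at full precision and shown rounded to 5 d.p.)
v1: (0.5,-5) → rotate → (-3.14108,-3.92220) → ×s → (-6.04658,-7.55023) → (-6.05,-7.55)
v2: (4,-1.5) → rotate → (1.80840,-3.87036) → ×s → (3.48116,-7.45045) → (3.48,-7.45)
v3: (4.5,2) → rotate → (4.61445,-1.71954) → ×s → (8.88282,-3.31011) → (8.88,-3.31)
v4: (0.5,1) → rotate → (1.05690,0.36464) → ×s → (2.03453,0.70193) → (2.03,0.70)

Cross-section at z=9.25: (-6.05,-7.55) (3.48,-7.45) (8.88,-3.31) (2.03,0.70)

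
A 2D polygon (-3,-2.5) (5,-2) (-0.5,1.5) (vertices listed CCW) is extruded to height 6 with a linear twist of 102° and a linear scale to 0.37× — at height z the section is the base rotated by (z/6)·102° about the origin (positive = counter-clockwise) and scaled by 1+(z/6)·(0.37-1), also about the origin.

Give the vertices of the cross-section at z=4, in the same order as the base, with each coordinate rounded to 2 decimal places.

t = z/height = 4/6 = 0.666667
s = 1 + (scale-1)·z/height = 1 + (0.37-1)·4/6 = 0.580000
θ = twist·z/height = 102°·4/6 = 68.0000° = 1.186824 rad
cos θ = 0.374607, sin θ = 0.927184 (intermediates below are computed at full precision and shown rounded to 5 d.p.)
v1: (-3,-2.5) → rotate → (1.19414,-3.71807) → ×s → (0.69260,-2.15648) → (0.69,-2.16)
v2: (5,-2) → rotate → (3.72740,3.88671) → ×s → (2.16189,2.25429) → (2.16,2.25)
v3: (-0.5,1.5) → rotate → (-1.57808,0.09832) → ×s → (-0.91529,0.05702) → (-0.92,0.06)

Cross-section at z=4: (0.69,-2.16) (2.16,2.25) (-0.92,0.06)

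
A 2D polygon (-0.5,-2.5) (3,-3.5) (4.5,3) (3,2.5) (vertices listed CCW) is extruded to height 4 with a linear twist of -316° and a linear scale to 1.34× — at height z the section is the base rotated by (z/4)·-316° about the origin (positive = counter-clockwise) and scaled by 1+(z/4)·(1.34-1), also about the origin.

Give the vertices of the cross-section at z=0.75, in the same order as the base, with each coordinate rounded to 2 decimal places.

Cross-section at z=0.75: (-2.56,-0.90) (-1.57,-4.65) (5.19,-2.48) (3.92,-1.38)

t = z/height = 0.75/4 = 0.1875
s = 1 + (scale-1)·z/height = 1 + (1.34-1)·0.75/4 = 1.063750
θ = twist·z/height = -316°·0.75/4 = -59.2500° = -1.034108 rad
cos θ = 0.511293, sin θ = -0.859406 (intermediates below are computed at full precision and shown rounded to 5 d.p.)
v1: (-0.5,-2.5) → rotate → (-2.40416,-0.84853) → ×s → (-2.55743,-0.90262) → (-2.56,-0.90)
v2: (3,-3.5) → rotate → (-1.47404,-4.36775) → ×s → (-1.56801,-4.64619) → (-1.57,-4.65)
v3: (4.5,3) → rotate → (4.87904,-2.33345) → ×s → (5.19008,-2.48221) → (5.19,-2.48)
v4: (3,2.5) → rotate → (3.68240,-1.29999) → ×s → (3.91715,-1.38286) → (3.92,-1.38)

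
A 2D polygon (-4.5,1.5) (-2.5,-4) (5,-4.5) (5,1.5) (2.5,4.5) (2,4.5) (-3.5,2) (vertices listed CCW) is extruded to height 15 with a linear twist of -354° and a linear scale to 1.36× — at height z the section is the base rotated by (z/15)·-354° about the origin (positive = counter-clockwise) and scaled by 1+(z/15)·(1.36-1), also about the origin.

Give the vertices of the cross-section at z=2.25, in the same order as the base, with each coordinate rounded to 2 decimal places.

Cross-section at z=2.25: (-1.58,4.74) (-4.95,-0.42) (-0.63,-7.06) (4.43,-3.27) (5.38,0.74) (5.06,1.16) (-0.53,4.22)

t = z/height = 2.25/15 = 0.15
s = 1 + (scale-1)·z/height = 1 + (1.36-1)·2.25/15 = 1.054000
θ = twist·z/height = -354°·2.25/15 = -53.1000° = -0.926770 rad
cos θ = 0.600420, sin θ = -0.799685 (intermediates below are computed at full precision and shown rounded to 5 d.p.)
v1: (-4.5,1.5) → rotate → (-1.50236,4.49921) → ×s → (-1.58349,4.74217) → (-1.58,4.74)
v2: (-2.5,-4) → rotate → (-4.69979,-0.40247) → ×s → (-4.95358,-0.42420) → (-4.95,-0.42)
v3: (5,-4.5) → rotate → (-0.59648,-6.70031) → ×s → (-0.62869,-7.06213) → (-0.63,-7.06)
v4: (5,1.5) → rotate → (4.20163,-3.09779) → ×s → (4.42852,-3.26507) → (4.43,-3.27)
v5: (2.5,4.5) → rotate → (5.09963,0.70268) → ×s → (5.37501,0.74062) → (5.38,0.74)
v6: (2,4.5) → rotate → (4.79942,1.10252) → ×s → (5.05859,1.16206) → (5.06,1.16)
v7: (-3.5,2) → rotate → (-0.50210,3.99974) → ×s → (-0.52921,4.21572) → (-0.53,4.22)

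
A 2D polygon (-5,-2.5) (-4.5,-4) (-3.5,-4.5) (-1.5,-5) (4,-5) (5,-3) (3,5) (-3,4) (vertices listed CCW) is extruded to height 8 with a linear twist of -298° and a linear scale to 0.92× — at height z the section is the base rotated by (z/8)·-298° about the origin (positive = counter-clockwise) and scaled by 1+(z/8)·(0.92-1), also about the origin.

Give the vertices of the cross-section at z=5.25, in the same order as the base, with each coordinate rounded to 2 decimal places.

t = z/height = 5.25/8 = 0.65625
s = 1 + (scale-1)·z/height = 1 + (0.92-1)·5.25/8 = 0.947500
θ = twist·z/height = -298°·5.25/8 = -195.5625° = -3.413210 rad
cos θ = -0.963338, sin θ = 0.268289 (intermediates below are computed at full precision and shown rounded to 5 d.p.)
v1: (-5,-2.5) → rotate → (5.48742,1.06690) → ×s → (5.19933,1.01089) → (5.20,1.01)
v2: (-4.5,-4) → rotate → (5.40818,2.64605) → ×s → (5.12425,2.50713) → (5.12,2.51)
v3: (-3.5,-4.5) → rotate → (4.57899,3.39601) → ×s → (4.33859,3.21772) → (4.34,3.22)
v4: (-1.5,-5) → rotate → (2.78645,4.41426) → ×s → (2.64017,4.18251) → (2.64,4.18)
v5: (4,-5) → rotate → (-2.51191,5.88985) → ×s → (-2.38003,5.58063) → (-2.38,5.58)
v6: (5,-3) → rotate → (-4.01182,4.23146) → ×s → (-3.80120,4.00931) → (-3.80,4.01)
v7: (3,5) → rotate → (-4.23146,-4.01182) → ×s → (-4.00931,-3.80120) → (-4.01,-3.80)
v8: (-3,4) → rotate → (1.81686,-4.65822) → ×s → (1.72147,-4.41366) → (1.72,-4.41)

Cross-section at z=5.25: (5.20,1.01) (5.12,2.51) (4.34,3.22) (2.64,4.18) (-2.38,5.58) (-3.80,4.01) (-4.01,-3.80) (1.72,-4.41)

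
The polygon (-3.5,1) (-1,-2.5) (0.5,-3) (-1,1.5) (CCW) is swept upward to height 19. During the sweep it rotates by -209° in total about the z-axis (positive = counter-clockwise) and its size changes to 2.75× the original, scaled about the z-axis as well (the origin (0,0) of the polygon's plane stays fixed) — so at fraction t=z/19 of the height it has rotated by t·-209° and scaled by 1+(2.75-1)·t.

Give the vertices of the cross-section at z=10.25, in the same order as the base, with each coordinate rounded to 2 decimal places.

Cross-section at z=10.25: (4.42,5.52) (-3.73,3.67) (-5.75,1.36) (3.44,0.67)

t = z/height = 10.25/19 = 0.539474
s = 1 + (scale-1)·z/height = 1 + (2.75-1)·10.25/19 = 1.944079
θ = twist·z/height = -209°·10.25/19 = -112.7500° = -1.967859 rad
cos θ = -0.386711, sin θ = -0.922201 (intermediates below are computed at full precision and shown rounded to 5 d.p.)
v1: (-3.5,1) → rotate → (2.27569,2.84099) → ×s → (4.42412,5.52311) → (4.42,5.52)
v2: (-1,-2.5) → rotate → (-1.91879,1.88898) → ×s → (-3.73028,3.67232) → (-3.73,3.67)
v3: (0.5,-3) → rotate → (-2.95996,0.69903) → ×s → (-5.75439,1.35897) → (-5.75,1.36)
v4: (-1,1.5) → rotate → (1.77001,0.34213) → ×s → (3.44104,0.66514) → (3.44,0.67)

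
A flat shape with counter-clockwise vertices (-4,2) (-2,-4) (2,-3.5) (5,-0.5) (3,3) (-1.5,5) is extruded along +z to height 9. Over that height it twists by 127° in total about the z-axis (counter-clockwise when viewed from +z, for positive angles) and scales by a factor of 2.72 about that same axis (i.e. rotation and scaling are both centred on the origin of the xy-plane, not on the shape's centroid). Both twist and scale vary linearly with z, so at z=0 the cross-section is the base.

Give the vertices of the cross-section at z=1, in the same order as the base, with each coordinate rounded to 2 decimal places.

Cross-section at z=1: (-5.20,1.15) (-1.15,-5.20) (3.33,-3.46) (5.92,0.87) (2.59,4.34) (-3.18,5.34)

t = z/height = 1/9 = 0.111111
s = 1 + (scale-1)·z/height = 1 + (2.72-1)·1/9 = 1.191111
θ = twist·z/height = 127°·1/9 = 14.1111° = 0.246285 rad
cos θ = 0.969825, sin θ = 0.243803 (intermediates below are computed at full precision and shown rounded to 5 d.p.)
v1: (-4,2) → rotate → (-4.36691,0.96444) → ×s → (-5.20147,1.14875) → (-5.20,1.15)
v2: (-2,-4) → rotate → (-0.96444,-4.36691) → ×s → (-1.14875,-5.20147) → (-1.15,-5.20)
v3: (2,-3.5) → rotate → (2.79296,-2.90678) → ×s → (3.32673,-3.46230) → (3.33,-3.46)
v4: (5,-0.5) → rotate → (4.97103,0.73410) → ×s → (5.92104,0.87440) → (5.92,0.87)
v5: (3,3) → rotate → (2.17806,3.64088) → ×s → (2.59432,4.33670) → (2.59,4.34)
v6: (-1.5,5) → rotate → (-2.67375,4.48342) → ×s → (-3.18474,5.34025) → (-3.18,5.34)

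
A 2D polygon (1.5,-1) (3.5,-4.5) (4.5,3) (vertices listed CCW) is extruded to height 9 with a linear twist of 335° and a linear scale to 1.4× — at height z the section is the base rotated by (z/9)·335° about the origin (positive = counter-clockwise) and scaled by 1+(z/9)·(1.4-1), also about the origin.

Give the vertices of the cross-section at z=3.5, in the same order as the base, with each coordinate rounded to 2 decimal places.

t = z/height = 3.5/9 = 0.388889
s = 1 + (scale-1)·z/height = 1 + (1.4-1)·3.5/9 = 1.155556
θ = twist·z/height = 335°·3.5/9 = 130.2778° = 2.273776 rad
cos θ = -0.646494, sin θ = 0.762919 (intermediates below are computed at full precision and shown rounded to 5 d.p.)
v1: (1.5,-1) → rotate → (-0.20682,1.79087) → ×s → (-0.23899,2.06945) → (-0.24,2.07)
v2: (3.5,-4.5) → rotate → (1.17041,5.57944) → ×s → (1.35247,6.44735) → (1.35,6.45)
v3: (4.5,3) → rotate → (-5.19798,1.49365) → ×s → (-6.00655,1.72600) → (-6.01,1.73)

Cross-section at z=3.5: (-0.24,2.07) (1.35,6.45) (-6.01,1.73)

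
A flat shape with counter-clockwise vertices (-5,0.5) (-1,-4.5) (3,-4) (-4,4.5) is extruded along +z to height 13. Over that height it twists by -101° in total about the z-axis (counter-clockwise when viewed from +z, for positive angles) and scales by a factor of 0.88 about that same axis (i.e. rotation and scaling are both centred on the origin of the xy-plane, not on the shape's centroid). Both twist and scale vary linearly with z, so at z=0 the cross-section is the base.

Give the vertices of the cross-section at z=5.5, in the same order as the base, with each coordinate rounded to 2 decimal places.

Cross-section at z=5.5: (-3.16,3.57) (-3.60,-2.49) (-0.48,-4.72) (0.11,5.71)

t = z/height = 5.5/13 = 0.423077
s = 1 + (scale-1)·z/height = 1 + (0.88-1)·5.5/13 = 0.949231
θ = twist·z/height = -101°·5.5/13 = -42.7308° = -0.745793 rad
cos θ = 0.734550, sin θ = -0.678554 (intermediates below are computed at full precision and shown rounded to 5 d.p.)
v1: (-5,0.5) → rotate → (-3.33347,3.76005) → ×s → (-3.16424,3.56915) → (-3.16,3.57)
v2: (-1,-4.5) → rotate → (-3.78804,-2.62692) → ×s → (-3.59573,-2.49356) → (-3.60,-2.49)
v3: (3,-4) → rotate → (-0.51057,-4.97386) → ×s → (-0.48465,-4.72134) → (-0.48,-4.72)
v4: (-4,4.5) → rotate → (0.11529,6.01969) → ×s → (0.10944,5.71408) → (0.11,5.71)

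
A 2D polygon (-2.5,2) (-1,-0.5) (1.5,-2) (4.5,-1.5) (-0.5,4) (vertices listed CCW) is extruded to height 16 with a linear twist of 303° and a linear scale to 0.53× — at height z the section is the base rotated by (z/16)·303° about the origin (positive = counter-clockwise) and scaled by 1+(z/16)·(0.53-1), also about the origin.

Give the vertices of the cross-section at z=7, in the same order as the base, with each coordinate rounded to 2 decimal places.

Cross-section at z=7: (0.17,-2.54) (0.83,-0.32) (0.36,1.95) (-1.54,3.44) (-2.07,-2.44)

t = z/height = 7/16 = 0.4375
s = 1 + (scale-1)·z/height = 1 + (0.53-1)·7/16 = 0.794375
θ = twist·z/height = 303°·7/16 = 132.5625° = 2.313652 rad
cos θ = -0.676394, sin θ = 0.736540 (intermediates below are computed at full precision and shown rounded to 5 d.p.)
v1: (-2.5,2) → rotate → (0.21791,-3.19414) → ×s → (0.17310,-2.53734) → (0.17,-2.54)
v2: (-1,-0.5) → rotate → (1.04466,-0.39834) → ×s → (0.82985,-0.31643) → (0.83,-0.32)
v3: (1.5,-2) → rotate → (0.45849,2.45760) → ×s → (0.36421,1.95225) → (0.36,1.95)
v4: (4.5,-1.5) → rotate → (-1.93896,4.32902) → ×s → (-1.54026,3.43887) → (-1.54,3.44)
v5: (-0.5,4) → rotate → (-2.60796,-3.07385) → ×s → (-2.07170,-2.44179) → (-2.07,-2.44)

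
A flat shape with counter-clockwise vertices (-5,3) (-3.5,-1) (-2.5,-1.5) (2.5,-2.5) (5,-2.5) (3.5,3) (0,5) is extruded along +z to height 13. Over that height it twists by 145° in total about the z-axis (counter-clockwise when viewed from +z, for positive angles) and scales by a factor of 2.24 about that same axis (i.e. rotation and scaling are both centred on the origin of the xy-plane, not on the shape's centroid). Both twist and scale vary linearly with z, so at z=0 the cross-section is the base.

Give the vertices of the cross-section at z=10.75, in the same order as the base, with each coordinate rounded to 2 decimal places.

t = z/height = 10.75/13 = 0.826923
s = 1 + (scale-1)·z/height = 1 + (2.24-1)·10.75/13 = 2.025385
θ = twist·z/height = 145°·10.75/13 = 119.9038° = 2.092717 rad
cos θ = -0.498546, sin θ = 0.866863 (intermediates below are computed at full precision and shown rounded to 5 d.p.)
v1: (-5,3) → rotate → (-0.10786,-5.82995) → ×s → (-0.21846,-11.80790) → (-0.22,-11.81)
v2: (-3.5,-1) → rotate → (2.61177,-2.53548) → ×s → (5.28985,-5.13531) → (5.29,-5.14)
v3: (-2.5,-1.5) → rotate → (2.54666,-1.41934) → ×s → (5.15797,-2.87471) → (5.16,-2.87)
v4: (2.5,-2.5) → rotate → (0.92079,3.41352) → ×s → (1.86496,6.91370) → (1.86,6.91)
v5: (5,-2.5) → rotate → (-0.32557,5.58068) → ×s → (-0.65941,11.30303) → (-0.66,11.30)
v6: (3.5,3) → rotate → (-4.34550,1.53838) → ×s → (-8.80131,3.11582) → (-8.80,3.12)
v7: (0,5) → rotate → (-4.33432,-2.49273) → ×s → (-8.77866,-5.04874) → (-8.78,-5.05)

Cross-section at z=10.75: (-0.22,-11.81) (5.29,-5.14) (5.16,-2.87) (1.86,6.91) (-0.66,11.30) (-8.80,3.12) (-8.78,-5.05)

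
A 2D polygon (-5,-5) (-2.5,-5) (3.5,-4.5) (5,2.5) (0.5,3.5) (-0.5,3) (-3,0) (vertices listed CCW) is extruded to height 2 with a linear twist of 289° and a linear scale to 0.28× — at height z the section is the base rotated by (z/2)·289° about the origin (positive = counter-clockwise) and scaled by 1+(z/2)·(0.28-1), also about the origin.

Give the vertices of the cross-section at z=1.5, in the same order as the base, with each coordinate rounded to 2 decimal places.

t = z/height = 1.5/2 = 0.75
s = 1 + (scale-1)·z/height = 1 + (0.28-1)·1.5/2 = 0.460000
θ = twist·z/height = 289°·1.5/2 = 216.7500° = 3.783001 rad
cos θ = -0.801254, sin θ = -0.598325 (intermediates below are computed at full precision and shown rounded to 5 d.p.)
v1: (-5,-5) → rotate → (1.01465,6.99789) → ×s → (0.46674,3.21903) → (0.47,3.22)
v2: (-2.5,-5) → rotate → (-0.98849,5.50208) → ×s → (-0.45470,2.53096) → (-0.45,2.53)
v3: (3.5,-4.5) → rotate → (-5.49685,1.51151) → ×s → (-2.52855,0.69529) → (-2.53,0.70)
v4: (5,2.5) → rotate → (-2.51046,-4.99476) → ×s → (-1.15481,-2.29759) → (-1.15,-2.30)
v5: (0.5,3.5) → rotate → (1.69351,-3.10355) → ×s → (0.77901,-1.42763) → (0.78,-1.43)
v6: (-0.5,3) → rotate → (2.19560,-2.10460) → ×s → (1.00998,-0.96812) → (1.01,-0.97)
v7: (-3,0) → rotate → (2.40376,1.79497) → ×s → (1.10573,0.82569) → (1.11,0.83)

Cross-section at z=1.5: (0.47,3.22) (-0.45,2.53) (-2.53,0.70) (-1.15,-2.30) (0.78,-1.43) (1.01,-0.97) (1.11,0.83)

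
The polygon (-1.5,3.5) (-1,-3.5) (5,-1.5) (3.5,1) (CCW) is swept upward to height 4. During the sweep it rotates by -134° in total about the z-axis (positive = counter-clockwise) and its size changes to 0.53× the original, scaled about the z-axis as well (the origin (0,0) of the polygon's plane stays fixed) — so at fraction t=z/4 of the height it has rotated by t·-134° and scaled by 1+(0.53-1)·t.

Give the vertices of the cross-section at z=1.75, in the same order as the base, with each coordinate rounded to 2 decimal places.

t = z/height = 1.75/4 = 0.4375
s = 1 + (scale-1)·z/height = 1 + (0.53-1)·1.75/4 = 0.794375
θ = twist·z/height = -134°·1.75/4 = -58.6250° = -1.023199 rad
cos θ = 0.520637, sin θ = -0.853778 (intermediates below are computed at full precision and shown rounded to 5 d.p.)
v1: (-1.5,3.5) → rotate → (2.20727,3.10290) → ×s → (1.75340,2.46486) → (1.75,2.46)
v2: (-1,-3.5) → rotate → (-3.50886,-0.96845) → ×s → (-2.78735,-0.76931) → (-2.79,-0.77)
v3: (5,-1.5) → rotate → (1.32252,-5.04985) → ×s → (1.05058,-4.01147) → (1.05,-4.01)
v4: (3.5,1) → rotate → (2.67601,-2.46759) → ×s → (2.12575,-1.96019) → (2.13,-1.96)

Cross-section at z=1.75: (1.75,2.46) (-2.79,-0.77) (1.05,-4.01) (2.13,-1.96)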